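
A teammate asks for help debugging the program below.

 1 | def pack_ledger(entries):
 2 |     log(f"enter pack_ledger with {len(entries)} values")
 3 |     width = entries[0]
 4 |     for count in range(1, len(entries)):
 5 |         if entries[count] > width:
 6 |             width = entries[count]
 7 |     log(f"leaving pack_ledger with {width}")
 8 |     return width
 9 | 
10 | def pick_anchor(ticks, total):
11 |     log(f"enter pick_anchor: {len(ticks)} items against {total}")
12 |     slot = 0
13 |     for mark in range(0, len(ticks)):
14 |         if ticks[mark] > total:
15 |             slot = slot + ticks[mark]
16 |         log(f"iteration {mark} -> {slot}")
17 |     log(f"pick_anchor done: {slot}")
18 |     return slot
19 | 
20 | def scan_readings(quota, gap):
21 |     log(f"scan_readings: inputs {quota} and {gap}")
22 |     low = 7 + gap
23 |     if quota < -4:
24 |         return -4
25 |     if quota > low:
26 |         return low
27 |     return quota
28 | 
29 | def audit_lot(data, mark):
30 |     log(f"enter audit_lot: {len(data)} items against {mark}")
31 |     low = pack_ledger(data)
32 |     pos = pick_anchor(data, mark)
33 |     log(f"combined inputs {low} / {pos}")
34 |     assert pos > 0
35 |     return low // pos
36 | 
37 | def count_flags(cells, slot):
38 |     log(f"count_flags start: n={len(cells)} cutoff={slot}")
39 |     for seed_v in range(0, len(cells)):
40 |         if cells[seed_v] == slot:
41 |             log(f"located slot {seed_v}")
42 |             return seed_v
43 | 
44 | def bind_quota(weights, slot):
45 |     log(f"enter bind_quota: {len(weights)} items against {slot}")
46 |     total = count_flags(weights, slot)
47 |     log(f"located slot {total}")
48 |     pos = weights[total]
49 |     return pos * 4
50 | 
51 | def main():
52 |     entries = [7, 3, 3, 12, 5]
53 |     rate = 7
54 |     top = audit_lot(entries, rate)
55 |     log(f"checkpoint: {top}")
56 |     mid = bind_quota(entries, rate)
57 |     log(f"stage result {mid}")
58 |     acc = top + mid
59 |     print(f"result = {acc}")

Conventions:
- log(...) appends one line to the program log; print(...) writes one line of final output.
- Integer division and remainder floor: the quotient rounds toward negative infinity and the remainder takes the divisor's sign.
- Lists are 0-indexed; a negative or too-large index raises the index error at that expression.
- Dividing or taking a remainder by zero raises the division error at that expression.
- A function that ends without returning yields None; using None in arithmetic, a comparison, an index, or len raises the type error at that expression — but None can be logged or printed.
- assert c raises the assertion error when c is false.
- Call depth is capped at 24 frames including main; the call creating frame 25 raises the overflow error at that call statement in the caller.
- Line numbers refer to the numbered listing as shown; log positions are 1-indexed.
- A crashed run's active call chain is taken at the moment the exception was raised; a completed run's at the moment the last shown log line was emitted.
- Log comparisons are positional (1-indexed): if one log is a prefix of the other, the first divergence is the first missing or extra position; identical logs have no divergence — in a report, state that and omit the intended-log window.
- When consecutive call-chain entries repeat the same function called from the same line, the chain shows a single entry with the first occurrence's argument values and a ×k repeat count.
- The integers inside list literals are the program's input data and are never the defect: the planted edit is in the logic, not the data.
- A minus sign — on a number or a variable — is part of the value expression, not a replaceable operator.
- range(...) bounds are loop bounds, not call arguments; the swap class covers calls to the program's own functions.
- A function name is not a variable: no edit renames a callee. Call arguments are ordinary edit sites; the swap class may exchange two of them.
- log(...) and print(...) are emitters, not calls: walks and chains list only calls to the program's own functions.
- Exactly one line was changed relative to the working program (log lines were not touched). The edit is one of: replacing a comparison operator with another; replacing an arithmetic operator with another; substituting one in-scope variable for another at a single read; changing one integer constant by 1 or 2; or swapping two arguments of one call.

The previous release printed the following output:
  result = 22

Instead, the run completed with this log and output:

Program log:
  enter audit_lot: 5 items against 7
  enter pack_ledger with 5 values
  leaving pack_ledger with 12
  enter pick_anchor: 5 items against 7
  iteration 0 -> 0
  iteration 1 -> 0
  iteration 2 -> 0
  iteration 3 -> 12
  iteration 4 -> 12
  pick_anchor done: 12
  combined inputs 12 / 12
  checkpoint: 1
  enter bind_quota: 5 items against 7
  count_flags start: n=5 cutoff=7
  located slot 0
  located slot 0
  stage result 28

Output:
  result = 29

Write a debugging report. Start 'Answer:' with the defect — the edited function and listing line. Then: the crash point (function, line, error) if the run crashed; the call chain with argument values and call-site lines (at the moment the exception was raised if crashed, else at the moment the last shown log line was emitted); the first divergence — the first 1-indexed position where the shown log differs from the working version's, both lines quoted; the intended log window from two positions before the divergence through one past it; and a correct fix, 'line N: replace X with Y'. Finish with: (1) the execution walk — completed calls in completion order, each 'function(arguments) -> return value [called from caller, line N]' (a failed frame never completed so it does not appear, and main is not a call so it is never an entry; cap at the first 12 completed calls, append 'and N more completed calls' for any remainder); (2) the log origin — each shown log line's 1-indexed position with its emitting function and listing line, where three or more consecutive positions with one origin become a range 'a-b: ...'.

Answer: the defect is in bind_quota at line 49.
Key observation: At log position 17 the runs split — shown 'stage result 28', but the working version logs 'stage result 21'.
Call chain: main.
First divergence: position 17 — shown 'stage result 28', intended 'stage result 21'.
Intended log window:
  15: located slot 0
  16: located slot 0
  17: stage result 21
Execution walk:
  pack_ledger([7, 3, 3, 12, 5]) -> 12  [called from audit_lot, line 31]
  pick_anchor([7, 3, 3, 12, 5], 7) -> 12  [called from audit_lot, line 32]
  audit_lot([7, 3, 3, 12, 5], 7) -> 1  [called from main, line 54]
  count_flags([7, 3, 3, 12, 5], 7) -> 0  [called from bind_quota, line 46]
  bind_quota([7, 3, 3, 12, 5], 7) -> 28  [called from main, line 56]
Log origin:
  1: from audit_lot, line 30
  2: from pack_ledger, line 2
  3: from pack_ledger, line 7
  4: from pick_anchor, line 11
  5-9: from pick_anchor, line 16
  10: from pick_anchor, line 17
  11: from audit_lot, line 33
  12: from main, line 55
  13: from bind_quota, line 45
  14: from count_flags, line 38
  15: from count_flags, line 41
  16: from bind_quota, line 47
  17: from main, line 57
A correct fix: line 49: replace `4` with `3`.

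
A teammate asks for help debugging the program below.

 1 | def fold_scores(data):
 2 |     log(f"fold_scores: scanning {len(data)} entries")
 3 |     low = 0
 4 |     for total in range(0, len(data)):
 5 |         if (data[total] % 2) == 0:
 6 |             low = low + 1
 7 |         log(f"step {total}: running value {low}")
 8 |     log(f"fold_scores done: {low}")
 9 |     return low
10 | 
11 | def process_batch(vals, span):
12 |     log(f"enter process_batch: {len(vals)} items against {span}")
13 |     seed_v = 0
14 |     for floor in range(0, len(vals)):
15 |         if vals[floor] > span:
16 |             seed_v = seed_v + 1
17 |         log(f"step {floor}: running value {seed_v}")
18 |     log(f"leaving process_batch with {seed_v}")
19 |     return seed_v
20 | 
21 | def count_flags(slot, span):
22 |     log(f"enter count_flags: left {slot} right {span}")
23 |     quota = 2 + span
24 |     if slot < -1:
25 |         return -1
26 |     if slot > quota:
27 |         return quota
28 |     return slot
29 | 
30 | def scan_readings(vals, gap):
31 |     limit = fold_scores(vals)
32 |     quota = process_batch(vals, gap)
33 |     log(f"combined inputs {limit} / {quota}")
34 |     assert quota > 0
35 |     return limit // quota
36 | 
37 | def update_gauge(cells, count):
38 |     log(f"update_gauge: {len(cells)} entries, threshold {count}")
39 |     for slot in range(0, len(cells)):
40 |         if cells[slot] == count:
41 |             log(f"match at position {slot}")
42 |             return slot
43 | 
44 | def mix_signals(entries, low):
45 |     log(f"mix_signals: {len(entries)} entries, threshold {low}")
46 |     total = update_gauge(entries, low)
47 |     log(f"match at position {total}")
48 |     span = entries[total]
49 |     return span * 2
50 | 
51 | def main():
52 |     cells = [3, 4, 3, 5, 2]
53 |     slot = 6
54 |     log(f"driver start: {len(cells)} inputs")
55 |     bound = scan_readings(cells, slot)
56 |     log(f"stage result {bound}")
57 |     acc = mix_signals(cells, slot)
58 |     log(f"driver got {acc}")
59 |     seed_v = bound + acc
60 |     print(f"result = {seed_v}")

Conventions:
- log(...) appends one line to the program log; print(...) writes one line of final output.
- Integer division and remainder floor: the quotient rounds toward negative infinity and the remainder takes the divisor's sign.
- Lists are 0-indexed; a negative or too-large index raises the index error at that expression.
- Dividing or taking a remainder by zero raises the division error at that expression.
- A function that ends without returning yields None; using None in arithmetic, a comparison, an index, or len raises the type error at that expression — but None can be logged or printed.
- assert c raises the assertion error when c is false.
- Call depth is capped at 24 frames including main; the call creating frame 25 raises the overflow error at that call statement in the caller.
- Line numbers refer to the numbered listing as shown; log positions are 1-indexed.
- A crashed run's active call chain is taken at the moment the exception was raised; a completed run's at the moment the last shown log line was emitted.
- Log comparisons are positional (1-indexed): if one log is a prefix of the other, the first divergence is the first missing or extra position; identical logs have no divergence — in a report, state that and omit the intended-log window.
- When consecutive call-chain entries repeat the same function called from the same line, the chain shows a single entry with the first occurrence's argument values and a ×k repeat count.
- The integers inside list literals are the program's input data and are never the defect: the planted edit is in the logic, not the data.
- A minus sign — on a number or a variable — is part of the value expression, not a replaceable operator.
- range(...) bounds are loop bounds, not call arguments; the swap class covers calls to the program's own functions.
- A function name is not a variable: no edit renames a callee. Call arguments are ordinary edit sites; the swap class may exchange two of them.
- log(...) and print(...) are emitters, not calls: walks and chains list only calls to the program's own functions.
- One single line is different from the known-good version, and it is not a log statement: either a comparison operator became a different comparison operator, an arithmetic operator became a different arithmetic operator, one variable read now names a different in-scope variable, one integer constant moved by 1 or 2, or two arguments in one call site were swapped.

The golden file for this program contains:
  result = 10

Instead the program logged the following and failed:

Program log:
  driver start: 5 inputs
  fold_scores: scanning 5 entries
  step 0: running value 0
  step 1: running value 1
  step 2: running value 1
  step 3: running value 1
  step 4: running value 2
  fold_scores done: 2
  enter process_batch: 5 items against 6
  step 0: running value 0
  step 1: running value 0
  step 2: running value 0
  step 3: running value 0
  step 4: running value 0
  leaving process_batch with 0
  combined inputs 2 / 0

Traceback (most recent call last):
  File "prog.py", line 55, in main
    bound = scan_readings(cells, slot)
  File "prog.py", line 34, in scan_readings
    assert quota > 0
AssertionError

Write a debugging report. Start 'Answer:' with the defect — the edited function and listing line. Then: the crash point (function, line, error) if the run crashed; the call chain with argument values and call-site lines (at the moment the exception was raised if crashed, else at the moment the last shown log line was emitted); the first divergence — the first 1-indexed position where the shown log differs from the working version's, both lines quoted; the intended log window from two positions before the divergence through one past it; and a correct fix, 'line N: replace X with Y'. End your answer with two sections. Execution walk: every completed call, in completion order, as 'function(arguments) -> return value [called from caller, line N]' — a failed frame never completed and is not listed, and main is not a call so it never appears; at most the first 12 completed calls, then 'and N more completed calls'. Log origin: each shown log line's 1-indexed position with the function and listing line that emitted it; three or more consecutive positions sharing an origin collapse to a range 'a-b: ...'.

Answer: the defect is in main at line 53.
Core observation: Position 9 is the first bad log line: 'enter process_batch: 5 items against 6' should read 'enter process_batch: 5 items against 4'.
Crash: scan_readings, line 34, AssertionError.
Call chain: main -> scan_readings([3, 4, 3, 5, 2], 6) (called at line 55).
First divergence: position 9; shown 'enter process_batch: 5 items against 6' vs intended 'enter process_batch: 5 items against 4'.
Intended log window:
  7: step 4: running value 2
  8: fold_scores done: 2
  9: enter process_batch: 5 items against 4
  10: step 0: running value 0
Execution walk:
  fold_scores([3, 4, 3, 5, 2]) -> 2  [called from scan_readings, line 31]
  process_batch([3, 4, 3, 5, 2], 6) -> 0  [called from scan_readings, line 32]
Log line origins:
  1: emitted by main (line 54)
  2: emitted by fold_scores (line 2)
  3-7: emitted by fold_scores (line 7)
  8: emitted by fold_scores (line 8)
  9: emitted by process_batch (line 12)
  10-14: emitted by process_batch (line 17)
  15: emitted by process_batch (line 18)
  16: emitted by scan_readings (line 33)
A correct fix: line 53: replace `6` with `4`.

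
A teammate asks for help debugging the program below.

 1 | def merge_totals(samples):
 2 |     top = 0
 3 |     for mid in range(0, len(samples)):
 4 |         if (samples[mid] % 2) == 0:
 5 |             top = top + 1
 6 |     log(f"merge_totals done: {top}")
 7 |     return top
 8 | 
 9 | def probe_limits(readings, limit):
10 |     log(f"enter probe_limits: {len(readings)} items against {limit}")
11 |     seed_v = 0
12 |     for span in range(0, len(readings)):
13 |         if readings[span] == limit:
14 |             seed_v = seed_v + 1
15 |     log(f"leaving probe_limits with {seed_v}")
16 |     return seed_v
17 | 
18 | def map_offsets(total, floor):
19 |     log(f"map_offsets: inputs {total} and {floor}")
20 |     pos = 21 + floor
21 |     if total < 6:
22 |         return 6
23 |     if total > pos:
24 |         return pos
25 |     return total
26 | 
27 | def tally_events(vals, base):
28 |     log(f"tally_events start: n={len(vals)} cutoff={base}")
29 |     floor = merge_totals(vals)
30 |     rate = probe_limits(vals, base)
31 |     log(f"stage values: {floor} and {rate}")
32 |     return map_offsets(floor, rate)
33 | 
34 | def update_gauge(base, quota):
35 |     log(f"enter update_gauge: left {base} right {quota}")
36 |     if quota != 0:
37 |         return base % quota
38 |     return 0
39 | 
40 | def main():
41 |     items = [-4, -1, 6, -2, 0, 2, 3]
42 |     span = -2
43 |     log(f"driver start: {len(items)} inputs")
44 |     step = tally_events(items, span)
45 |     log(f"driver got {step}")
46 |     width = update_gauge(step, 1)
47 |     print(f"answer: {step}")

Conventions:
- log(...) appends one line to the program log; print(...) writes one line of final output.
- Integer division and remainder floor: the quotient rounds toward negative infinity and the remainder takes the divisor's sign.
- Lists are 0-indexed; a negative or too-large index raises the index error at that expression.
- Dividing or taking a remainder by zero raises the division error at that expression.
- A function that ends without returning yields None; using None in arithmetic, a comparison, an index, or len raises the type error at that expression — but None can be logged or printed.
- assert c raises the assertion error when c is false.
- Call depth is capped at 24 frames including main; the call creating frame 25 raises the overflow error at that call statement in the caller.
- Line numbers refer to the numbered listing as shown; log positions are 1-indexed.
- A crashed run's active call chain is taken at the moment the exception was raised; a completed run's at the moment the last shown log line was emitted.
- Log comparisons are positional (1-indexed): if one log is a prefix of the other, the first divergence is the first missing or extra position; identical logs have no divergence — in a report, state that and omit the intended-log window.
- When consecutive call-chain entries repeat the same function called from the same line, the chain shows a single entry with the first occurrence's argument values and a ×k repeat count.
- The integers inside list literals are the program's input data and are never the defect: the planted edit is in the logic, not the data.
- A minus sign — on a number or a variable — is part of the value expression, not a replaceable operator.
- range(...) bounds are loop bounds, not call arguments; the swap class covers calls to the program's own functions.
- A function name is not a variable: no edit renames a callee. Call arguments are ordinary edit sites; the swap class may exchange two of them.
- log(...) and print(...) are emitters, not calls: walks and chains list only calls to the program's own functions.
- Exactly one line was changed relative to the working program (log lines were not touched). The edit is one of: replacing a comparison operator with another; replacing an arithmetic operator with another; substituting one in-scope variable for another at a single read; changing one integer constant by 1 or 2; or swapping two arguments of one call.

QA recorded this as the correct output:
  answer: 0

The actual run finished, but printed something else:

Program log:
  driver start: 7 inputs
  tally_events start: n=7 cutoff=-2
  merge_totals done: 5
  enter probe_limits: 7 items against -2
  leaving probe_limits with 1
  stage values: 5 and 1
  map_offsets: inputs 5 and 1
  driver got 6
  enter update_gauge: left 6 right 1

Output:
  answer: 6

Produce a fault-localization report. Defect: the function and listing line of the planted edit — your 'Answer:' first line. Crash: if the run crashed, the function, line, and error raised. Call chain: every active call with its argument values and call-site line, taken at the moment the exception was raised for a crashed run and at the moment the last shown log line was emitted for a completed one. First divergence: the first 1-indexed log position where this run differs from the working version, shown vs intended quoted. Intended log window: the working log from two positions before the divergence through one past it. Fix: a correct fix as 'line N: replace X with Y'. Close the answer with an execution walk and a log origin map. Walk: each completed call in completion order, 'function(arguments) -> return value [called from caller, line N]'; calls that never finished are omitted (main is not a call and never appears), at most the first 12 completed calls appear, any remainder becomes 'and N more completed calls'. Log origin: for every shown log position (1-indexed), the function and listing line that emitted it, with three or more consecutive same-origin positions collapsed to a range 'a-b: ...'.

Answer: the defect is in main at line 47.
Key fact: Log streams are identical — the defect surfaces only in the printed output.
Call chain: main -> update_gauge(6, 1) (called at line 46).
First divergence: there is none — every log position agrees.
Execution walk:
  merge_totals([-4, -1, 6, -2, 0, 2, 3]) -> 5  [called from tally_events, line 29]
  probe_limits([-4, -1, 6, -2, 0, 2, 3], -2) -> 1  [called from tally_events, line 30]
  map_offsets(5, 1) -> 6  [called from tally_events, line 32]
  tally_events([-4, -1, 6, -2, 0, 2, 3], -2) -> 6  [called from main, line 44]
  update_gauge(6, 1) -> 0  [called from main, line 46]
Log line origins:
  1: logged in main at line 43
  2: logged in tally_events at line 28
  3: logged in merge_totals at line 6
  4: logged in probe_limits at line 10
  5: logged in probe_limits at line 15
  6: logged in tally_events at line 31
  7: logged in map_offsets at line 19
  8: logged in main at line 45
  9: logged in update_gauge at line 35
A correct fix: line 47: replace `step` with `width`.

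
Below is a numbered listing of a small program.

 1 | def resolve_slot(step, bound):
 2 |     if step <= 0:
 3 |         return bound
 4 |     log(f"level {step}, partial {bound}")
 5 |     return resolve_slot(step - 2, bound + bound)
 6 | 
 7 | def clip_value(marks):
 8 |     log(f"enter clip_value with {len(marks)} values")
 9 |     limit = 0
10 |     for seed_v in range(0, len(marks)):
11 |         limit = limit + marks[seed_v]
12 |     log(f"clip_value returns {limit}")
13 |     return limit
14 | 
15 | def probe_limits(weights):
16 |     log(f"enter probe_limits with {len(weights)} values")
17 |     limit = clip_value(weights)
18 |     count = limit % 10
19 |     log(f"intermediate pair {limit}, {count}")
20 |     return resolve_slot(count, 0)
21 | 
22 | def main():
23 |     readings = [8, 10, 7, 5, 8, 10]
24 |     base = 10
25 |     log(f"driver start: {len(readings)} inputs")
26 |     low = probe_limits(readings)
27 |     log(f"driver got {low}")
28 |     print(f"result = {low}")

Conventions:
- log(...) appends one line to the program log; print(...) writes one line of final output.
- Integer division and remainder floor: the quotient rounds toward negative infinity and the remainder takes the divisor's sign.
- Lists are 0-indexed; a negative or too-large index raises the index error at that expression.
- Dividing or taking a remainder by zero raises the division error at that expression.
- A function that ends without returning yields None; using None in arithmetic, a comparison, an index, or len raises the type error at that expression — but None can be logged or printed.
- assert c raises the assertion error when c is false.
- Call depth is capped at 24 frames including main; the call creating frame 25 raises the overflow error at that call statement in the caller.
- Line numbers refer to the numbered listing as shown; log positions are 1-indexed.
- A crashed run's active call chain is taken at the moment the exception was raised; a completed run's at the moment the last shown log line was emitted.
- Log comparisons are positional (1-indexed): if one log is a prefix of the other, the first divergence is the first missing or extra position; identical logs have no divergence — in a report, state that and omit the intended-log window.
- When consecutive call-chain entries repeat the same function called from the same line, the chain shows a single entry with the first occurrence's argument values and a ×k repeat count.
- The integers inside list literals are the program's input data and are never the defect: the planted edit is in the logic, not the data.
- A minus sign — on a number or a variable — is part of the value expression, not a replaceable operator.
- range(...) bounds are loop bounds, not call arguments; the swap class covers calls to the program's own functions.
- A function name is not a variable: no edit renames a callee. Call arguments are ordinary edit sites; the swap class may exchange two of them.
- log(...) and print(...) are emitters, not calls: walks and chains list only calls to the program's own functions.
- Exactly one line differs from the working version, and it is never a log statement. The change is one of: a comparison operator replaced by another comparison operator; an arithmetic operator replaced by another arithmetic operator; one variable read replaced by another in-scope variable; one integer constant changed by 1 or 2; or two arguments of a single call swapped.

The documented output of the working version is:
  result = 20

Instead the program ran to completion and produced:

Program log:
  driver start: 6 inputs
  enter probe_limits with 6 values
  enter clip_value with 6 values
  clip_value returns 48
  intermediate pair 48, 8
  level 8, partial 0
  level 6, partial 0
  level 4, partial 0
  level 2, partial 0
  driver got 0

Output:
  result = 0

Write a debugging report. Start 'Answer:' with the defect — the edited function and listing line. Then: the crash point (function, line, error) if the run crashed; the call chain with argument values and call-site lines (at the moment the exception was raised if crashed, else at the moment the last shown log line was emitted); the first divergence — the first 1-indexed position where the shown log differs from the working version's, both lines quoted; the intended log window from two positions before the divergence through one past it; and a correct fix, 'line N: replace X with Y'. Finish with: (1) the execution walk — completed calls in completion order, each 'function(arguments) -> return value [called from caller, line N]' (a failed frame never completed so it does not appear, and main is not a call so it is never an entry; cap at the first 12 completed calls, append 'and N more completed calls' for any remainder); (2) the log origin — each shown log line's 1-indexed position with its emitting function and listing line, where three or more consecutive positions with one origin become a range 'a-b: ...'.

Answer: the defect is in resolve_slot at line 5.
Key observation: Log line 7 is where behavior first shows: 'level 6, partial 0' appears instead of 'level 6, partial 8'.
Call chain: main.
First divergence: position 7; shown 'level 6, partial 0' vs intended 'level 6, partial 8'.
Intended log window:
  5: intermediate pair 48, 8
  6: level 8, partial 0
  7: level 6, partial 8
  8: level 4, partial 14
Execution walk:
  clip_value([8, 10, 7, 5, 8, 10]) -> 48  [called from probe_limits, line 17]
  resolve_slot(0, 0) -> 0  [called from resolve_slot, line 5]
  resolve_slot(2, 0) -> 0  [called from resolve_slot, line 5]
  resolve_slot(4, 0) -> 0  [called from resolve_slot, line 5]
  resolve_slot(6, 0) -> 0  [called from resolve_slot, line 5]
  resolve_slot(8, 0) -> 0  [called from probe_limits, line 20]
  probe_limits([8, 10, 7, 5, 8, 10]) -> 0  [called from main, line 26]
Log line origins:
  1 — main, line 25
  2 — probe_limits, line 16
  3 — clip_value, line 8
  4 — clip_value, line 12
  5 — probe_limits, line 19
  6-9 — resolve_slot, line 4
  10 — main, line 27
A correct fix: line 5: replace `bound + bound` with `bound + step`.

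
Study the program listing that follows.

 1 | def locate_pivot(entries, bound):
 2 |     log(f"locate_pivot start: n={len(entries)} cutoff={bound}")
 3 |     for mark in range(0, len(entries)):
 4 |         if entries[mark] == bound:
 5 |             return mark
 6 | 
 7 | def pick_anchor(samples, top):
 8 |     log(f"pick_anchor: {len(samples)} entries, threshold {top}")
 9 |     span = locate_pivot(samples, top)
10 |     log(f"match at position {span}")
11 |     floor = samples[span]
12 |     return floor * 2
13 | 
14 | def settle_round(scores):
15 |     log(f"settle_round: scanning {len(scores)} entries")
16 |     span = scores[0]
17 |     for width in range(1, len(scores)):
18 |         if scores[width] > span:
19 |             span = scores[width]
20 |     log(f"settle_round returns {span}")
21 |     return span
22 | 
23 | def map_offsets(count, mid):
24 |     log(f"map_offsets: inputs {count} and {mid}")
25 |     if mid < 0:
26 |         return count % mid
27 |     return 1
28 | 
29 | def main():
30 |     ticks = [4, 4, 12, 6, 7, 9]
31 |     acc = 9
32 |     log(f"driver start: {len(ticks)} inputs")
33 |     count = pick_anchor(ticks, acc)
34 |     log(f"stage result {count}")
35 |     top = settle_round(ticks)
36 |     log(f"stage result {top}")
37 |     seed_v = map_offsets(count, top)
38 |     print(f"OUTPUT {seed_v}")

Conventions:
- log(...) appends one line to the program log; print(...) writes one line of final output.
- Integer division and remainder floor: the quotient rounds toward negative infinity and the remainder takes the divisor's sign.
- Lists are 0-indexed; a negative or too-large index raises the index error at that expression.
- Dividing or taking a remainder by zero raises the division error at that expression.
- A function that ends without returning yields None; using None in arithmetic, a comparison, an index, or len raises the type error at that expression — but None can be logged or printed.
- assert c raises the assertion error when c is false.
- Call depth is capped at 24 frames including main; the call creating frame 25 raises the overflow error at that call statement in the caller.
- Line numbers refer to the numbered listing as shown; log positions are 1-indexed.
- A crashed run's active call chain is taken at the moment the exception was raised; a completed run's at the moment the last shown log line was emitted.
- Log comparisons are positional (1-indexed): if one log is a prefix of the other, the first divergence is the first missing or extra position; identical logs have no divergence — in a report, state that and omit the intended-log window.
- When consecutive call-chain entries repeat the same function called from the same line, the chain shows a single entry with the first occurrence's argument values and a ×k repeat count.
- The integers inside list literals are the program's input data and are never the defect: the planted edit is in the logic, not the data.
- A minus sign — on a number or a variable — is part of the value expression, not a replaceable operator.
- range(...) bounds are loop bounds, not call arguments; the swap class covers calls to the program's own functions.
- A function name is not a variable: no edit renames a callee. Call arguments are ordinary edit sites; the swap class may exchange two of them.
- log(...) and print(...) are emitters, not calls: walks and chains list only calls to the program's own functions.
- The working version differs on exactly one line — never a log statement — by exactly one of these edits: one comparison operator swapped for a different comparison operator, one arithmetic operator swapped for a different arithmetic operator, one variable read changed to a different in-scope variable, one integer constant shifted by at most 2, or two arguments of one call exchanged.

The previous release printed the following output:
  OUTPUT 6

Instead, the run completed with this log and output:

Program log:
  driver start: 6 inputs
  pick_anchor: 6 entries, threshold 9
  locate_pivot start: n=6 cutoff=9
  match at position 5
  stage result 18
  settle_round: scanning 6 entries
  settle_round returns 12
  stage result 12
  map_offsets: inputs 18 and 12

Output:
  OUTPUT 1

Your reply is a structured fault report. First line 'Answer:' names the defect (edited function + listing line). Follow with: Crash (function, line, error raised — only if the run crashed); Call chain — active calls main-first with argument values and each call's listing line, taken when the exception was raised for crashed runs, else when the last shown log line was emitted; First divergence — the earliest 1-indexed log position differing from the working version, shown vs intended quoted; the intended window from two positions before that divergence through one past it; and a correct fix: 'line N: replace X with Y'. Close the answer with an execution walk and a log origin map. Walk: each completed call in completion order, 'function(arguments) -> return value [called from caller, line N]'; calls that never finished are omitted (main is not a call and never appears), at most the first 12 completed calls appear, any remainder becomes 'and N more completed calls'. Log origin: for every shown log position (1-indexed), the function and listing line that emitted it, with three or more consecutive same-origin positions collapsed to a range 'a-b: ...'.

Answer: the defect is in map_offsets at line 25.
Key observation: The logs agree in full; only the final output differs.
Call chain: main -> map_offsets(18, 12) (called at line 37).
First divergence: none — the logs agree in full.
Execution walk:
  locate_pivot([4, 4, 12, 6, 7, 9], 9) -> 5  [called from pick_anchor, line 9]
  pick_anchor([4, 4, 12, 6, 7, 9], 9) -> 18  [called from main, line 33]
  settle_round([4, 4, 12, 6, 7, 9]) -> 12  [called from main, line 35]
  map_offsets(18, 12) -> 1  [called from main, line 37]
Log origin:
  1: emitted by main (line 32)
  2: emitted by pick_anchor (line 8)
  3: emitted by locate_pivot (line 2)
  4: emitted by pick_anchor (line 10)
  5: emitted by main (line 34)
  6: emitted by settle_round (line 15)
  7: emitted by settle_round (line 20)
  8: emitted by main (line 36)
  9: emitted by map_offsets (line 24)
A correct fix: line 25: replace `<` with `!=`.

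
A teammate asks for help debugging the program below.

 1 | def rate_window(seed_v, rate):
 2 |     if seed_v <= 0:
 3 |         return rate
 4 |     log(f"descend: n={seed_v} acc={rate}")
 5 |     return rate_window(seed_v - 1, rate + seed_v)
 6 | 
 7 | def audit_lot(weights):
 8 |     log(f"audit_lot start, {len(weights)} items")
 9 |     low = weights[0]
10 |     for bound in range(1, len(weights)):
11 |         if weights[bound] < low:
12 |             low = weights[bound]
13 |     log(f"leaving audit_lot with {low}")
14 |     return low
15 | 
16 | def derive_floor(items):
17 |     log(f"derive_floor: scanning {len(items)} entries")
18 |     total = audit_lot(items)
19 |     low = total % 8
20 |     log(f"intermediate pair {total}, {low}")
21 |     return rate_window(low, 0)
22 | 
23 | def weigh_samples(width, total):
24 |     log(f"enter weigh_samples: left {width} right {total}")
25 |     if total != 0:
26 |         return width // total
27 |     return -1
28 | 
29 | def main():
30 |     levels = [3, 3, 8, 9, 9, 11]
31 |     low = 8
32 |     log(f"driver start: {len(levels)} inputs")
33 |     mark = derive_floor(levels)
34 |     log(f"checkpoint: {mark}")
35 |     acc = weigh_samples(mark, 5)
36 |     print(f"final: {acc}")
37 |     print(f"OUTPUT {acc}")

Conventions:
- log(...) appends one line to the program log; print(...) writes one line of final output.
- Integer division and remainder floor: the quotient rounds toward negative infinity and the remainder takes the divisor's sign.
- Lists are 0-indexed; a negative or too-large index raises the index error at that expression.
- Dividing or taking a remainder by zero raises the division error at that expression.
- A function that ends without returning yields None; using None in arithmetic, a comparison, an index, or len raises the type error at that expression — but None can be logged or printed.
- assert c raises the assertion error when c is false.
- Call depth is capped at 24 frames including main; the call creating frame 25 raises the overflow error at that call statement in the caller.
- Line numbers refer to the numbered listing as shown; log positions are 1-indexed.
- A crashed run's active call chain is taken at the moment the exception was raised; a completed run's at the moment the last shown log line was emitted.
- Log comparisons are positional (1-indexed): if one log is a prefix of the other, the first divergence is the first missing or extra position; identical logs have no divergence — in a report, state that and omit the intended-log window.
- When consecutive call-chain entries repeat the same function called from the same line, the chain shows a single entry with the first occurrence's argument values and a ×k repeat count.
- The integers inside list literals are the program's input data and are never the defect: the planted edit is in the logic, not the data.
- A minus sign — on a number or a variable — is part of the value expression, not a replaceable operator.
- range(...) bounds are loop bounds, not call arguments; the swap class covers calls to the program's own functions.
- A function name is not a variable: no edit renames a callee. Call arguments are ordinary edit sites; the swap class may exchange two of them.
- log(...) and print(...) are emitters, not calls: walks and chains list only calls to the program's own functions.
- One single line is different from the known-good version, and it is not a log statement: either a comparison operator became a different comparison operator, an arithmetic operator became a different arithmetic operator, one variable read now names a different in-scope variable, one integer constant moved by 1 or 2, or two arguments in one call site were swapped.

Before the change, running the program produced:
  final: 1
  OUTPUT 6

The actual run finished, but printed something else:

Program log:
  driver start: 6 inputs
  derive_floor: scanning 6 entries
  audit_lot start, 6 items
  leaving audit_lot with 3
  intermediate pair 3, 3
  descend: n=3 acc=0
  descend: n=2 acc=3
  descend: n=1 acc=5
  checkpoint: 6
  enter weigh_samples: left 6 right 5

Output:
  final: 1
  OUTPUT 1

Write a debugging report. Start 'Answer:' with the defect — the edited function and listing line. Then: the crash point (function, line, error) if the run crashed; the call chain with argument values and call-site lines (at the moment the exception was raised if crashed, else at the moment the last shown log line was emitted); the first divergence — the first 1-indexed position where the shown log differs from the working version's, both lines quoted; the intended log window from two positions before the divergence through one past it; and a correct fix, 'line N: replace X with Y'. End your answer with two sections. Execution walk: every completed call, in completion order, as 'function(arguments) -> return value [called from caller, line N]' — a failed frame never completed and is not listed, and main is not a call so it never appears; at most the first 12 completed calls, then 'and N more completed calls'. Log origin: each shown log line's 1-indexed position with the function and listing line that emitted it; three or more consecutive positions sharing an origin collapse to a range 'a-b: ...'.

Answer: the defect is in main at line 37.
The tell: The logs agree in full; only the final output differs.
Call chain: main -> weigh_samples(6, 5) (called at line 35).
First divergence: none — the logs agree in full.
Execution walk:
  audit_lot([3, 3, 8, 9, 9, 11]) -> 3  [called from derive_floor, line 18]
  rate_window(0, 6) -> 6  [called from rate_window, line 5]
  rate_window(1, 5) -> 6  [called from rate_window, line 5]
  rate_window(2, 3) -> 6  [called from rate_window, line 5]
  rate_window(3, 0) -> 6  [called from derive_floor, line 21]
  derive_floor([3, 3, 8, 9, 9, 11]) -> 6  [called from main, line 33]
  weigh_samples(6, 5) -> 1  [called from main, line 35]
Log origins:
  1 — main, line 32
  2 — derive_floor, line 17
  3 — audit_lot, line 8
  4 — audit_lot, line 13
  5 — derive_floor, line 20
  6-8 — rate_window, line 4
  9 — main, line 34
  10 — weigh_samples, line 24
A correct fix: line 37: replace `acc` with `mark`.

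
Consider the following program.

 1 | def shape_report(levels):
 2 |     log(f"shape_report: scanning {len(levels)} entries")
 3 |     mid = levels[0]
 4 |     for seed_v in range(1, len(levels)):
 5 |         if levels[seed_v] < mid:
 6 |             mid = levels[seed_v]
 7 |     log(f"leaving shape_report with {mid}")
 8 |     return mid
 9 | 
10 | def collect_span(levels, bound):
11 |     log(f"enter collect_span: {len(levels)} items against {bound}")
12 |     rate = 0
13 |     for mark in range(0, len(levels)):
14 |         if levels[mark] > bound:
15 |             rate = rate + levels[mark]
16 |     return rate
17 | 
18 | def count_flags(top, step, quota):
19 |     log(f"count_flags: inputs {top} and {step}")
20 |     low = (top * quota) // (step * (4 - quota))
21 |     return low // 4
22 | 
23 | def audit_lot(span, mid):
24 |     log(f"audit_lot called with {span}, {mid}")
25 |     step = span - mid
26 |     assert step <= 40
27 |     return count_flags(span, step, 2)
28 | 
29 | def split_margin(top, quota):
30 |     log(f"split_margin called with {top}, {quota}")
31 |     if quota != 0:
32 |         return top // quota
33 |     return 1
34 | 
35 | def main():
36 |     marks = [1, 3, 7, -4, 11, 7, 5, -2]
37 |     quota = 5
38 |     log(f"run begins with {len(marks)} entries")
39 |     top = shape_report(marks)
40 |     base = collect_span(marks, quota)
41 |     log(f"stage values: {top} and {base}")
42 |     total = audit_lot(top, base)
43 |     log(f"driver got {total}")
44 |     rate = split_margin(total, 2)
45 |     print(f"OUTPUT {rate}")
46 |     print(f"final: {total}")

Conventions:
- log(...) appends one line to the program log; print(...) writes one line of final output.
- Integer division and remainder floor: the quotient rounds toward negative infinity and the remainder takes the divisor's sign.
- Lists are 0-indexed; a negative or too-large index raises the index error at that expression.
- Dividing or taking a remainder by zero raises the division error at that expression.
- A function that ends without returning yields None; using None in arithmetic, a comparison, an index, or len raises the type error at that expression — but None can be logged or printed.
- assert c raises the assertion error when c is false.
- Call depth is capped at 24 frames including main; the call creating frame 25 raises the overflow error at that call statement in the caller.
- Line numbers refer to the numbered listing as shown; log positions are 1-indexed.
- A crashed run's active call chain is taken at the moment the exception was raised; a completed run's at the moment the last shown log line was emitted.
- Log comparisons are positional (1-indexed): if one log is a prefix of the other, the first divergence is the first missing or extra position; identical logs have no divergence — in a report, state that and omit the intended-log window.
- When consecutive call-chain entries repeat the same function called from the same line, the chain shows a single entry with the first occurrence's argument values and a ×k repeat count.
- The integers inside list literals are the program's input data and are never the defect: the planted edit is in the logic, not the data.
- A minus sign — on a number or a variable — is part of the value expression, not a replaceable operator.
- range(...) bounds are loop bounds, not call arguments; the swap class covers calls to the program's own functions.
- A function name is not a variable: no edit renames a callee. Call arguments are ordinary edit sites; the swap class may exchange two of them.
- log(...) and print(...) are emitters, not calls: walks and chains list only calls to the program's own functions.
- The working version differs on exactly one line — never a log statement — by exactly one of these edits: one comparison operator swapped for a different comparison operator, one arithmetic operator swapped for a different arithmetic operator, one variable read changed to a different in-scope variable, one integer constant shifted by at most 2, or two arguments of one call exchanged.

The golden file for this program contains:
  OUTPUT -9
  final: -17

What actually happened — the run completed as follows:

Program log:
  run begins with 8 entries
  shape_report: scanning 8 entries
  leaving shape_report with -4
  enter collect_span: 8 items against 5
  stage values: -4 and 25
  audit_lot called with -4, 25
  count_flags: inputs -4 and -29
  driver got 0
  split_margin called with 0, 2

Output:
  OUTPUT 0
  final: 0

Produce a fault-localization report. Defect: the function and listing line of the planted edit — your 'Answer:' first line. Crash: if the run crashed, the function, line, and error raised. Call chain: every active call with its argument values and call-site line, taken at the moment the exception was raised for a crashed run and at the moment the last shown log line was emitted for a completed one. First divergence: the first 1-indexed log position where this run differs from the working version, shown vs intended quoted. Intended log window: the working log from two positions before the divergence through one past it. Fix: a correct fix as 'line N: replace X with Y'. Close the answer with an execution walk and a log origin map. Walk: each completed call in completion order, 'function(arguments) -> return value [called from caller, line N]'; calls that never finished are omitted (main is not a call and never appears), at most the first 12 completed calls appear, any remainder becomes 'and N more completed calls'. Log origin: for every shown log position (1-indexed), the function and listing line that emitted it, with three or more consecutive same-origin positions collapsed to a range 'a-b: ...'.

Answer: the defect is in count_flags at line 20.
The tell: The log first diverges at position 8: the faulty run prints 'driver got 0' where the working version prints 'driver got -17'.
Call chain: main -> split_margin(0, 2) (called at line 44).
First divergence: at position 8 the run shows 'driver got 0' where the working version logs 'driver got -17'.
Intended log window:
  6: audit_lot called with -4, 25
  7: count_flags: inputs -4 and -29
  8: driver got -17
  9: split_margin called with -17, 2
Execution walk:
  shape_report([1, 3, 7, -4, 11, 7, 5, -2]) -> -4  [called from main, line 39]
  collect_span([1, 3, 7, -4, 11, 7, 5, -2], 5) -> 25  [called from main, line 40]
  count_flags(-4, -29, 2) -> 0  [called from audit_lot, line 27]
  audit_lot(-4, 25) -> 0  [called from main, line 42]
  split_margin(0, 2) -> 0  [called from main, line 44]
Log line origins:
  1: from main, line 38
  2: from shape_report, line 2
  3: from shape_report, line 7
  4: from collect_span, line 11
  5: from main, line 41
  6: from audit_lot, line 24
  7: from count_flags, line 19
  8: from main, line 43
  9: from split_margin, line 30
A correct fix: line 20: replace `//` with `+`.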